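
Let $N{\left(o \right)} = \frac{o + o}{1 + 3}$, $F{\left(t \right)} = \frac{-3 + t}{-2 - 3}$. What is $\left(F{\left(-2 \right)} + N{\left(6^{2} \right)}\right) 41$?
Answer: $779$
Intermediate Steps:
$F{\left(t \right)} = \frac{3}{5} - \frac{t}{5}$ ($F{\left(t \right)} = \frac{-3 + t}{-5} = \left(-3 + t\right) \left(- \frac{1}{5}\right) = \frac{3}{5} - \frac{t}{5}$)
$N{\left(o \right)} = \frac{o}{2}$ ($N{\left(o \right)} = \frac{2 o}{4} = 2 o \frac{1}{4} = \frac{o}{2}$)
$\left(F{\left(-2 \right)} + N{\left(6^{2} \right)}\right) 41 = \left(\left(\frac{3}{5} - - \frac{2}{5}\right) + \frac{6^{2}}{2}\right) 41 = \left(\left(\frac{3}{5} + \frac{2}{5}\right) + \frac{1}{2} \cdot 36\right) 41 = \left(1 + 18\right) 41 = 19 \cdot 41 = 779$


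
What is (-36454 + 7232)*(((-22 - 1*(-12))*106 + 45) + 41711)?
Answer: -1189218512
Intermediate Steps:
(-36454 + 7232)*(((-22 - 1*(-12))*106 + 45) + 41711) = -29222*(((-22 + 12)*106 + 45) + 41711) = -29222*((-10*106 + 45) + 41711) = -29222*((-1060 + 45) + 41711) = -29222*(-1015 + 41711) = -29222*40696 = -1189218512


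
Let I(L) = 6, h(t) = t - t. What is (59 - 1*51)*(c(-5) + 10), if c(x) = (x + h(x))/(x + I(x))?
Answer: 40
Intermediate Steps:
h(t) = 0
c(x) = x/(6 + x) (c(x) = (x + 0)/(x + 6) = x/(6 + x))
(59 - 1*51)*(c(-5) + 10) = (59 - 1*51)*(-5/(6 - 5) + 10) = (59 - 51)*(-5/1 + 10) = 8*(-5*1 + 10) = 8*(-5 + 10) = 8*5 = 40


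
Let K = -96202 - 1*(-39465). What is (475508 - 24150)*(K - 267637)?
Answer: -146408799892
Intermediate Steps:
K = -56737 (K = -96202 + 39465 = -56737)
(475508 - 24150)*(K - 267637) = (475508 - 24150)*(-56737 - 267637) = 451358*(-324374) = -146408799892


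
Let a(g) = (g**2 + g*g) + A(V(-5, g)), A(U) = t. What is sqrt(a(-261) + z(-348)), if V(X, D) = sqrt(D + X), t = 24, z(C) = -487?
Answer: 7*sqrt(2771) ≈ 368.48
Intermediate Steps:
A(U) = 24
a(g) = 24 + 2*g**2 (a(g) = (g**2 + g*g) + 24 = (g**2 + g**2) + 24 = 2*g**2 + 24 = 24 + 2*g**2)
sqrt(a(-261) + z(-348)) = sqrt((24 + 2*(-261)**2) - 487) = sqrt((24 + 2*68121) - 487) = sqrt((24 + 136242) - 487) = sqrt(136266 - 487) = sqrt(135779) = 7*sqrt(2771)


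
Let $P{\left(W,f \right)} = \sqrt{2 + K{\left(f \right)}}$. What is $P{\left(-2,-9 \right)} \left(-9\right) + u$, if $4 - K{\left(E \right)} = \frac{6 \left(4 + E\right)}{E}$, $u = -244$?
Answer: $-244 - 6 \sqrt{6} \approx -258.7$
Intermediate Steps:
$K{\left(E \right)} = 4 - \frac{24 + 6 E}{E}$ ($K{\left(E \right)} = 4 - \frac{6 \left(4 + E\right)}{E} = 4 - \frac{24 + 6 E}{E}$)
$P{\left(W,f \right)} = 2 \sqrt{6} \sqrt{- \frac{1}{f}}$ ($P{\left(W,f \right)} = \sqrt{2 - \left(2 + \frac{24}{f}\right)} = \sqrt{- \frac{24}{f}} = 2 \sqrt{6} \sqrt{- \frac{1}{f}}$)
$P{\left(-2,-9 \right)} \left(-9\right) + u = 2 \sqrt{6} \sqrt{- \frac{1}{-9}} \left(-9\right) - 244 = 2 \sqrt{6} \sqrt{\left(-1\right) \left(- \frac{1}{9}\right)} \left(-9\right) - 244 = \frac{2 \sqrt{6}}{3} \left(-9\right) - 244 = - 6 \sqrt{6} - 244 = -244 - 6 \sqrt{6}$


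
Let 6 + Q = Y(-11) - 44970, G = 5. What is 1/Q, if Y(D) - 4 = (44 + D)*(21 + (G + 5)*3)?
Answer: -1/43289 ≈ -2.3101e-5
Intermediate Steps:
Y(D) = 2248 + 51*D (Y(D) = 4 + (44 + D)*(21 + (5 + 5)*3) = 4 + (44 + D)*(21 + 10*3) = 4 + (44 + D)*(21 + 30) = 4 + (44 + D)*51 = 4 + (2244 + 51*D) = 2248 + 51*D)
Q = -43289 (Q = -6 + ((2248 + 51*(-11)) - 44970) = -6 + ((2248 - 561) - 44970) = -6 + (1687 - 44970) = -6 - 43283 = -43289)
1/Q = 1/(-43289) = -1/43289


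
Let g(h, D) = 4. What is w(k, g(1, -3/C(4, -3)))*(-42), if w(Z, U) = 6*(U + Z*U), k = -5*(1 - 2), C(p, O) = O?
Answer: -6048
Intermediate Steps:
k = 5 (k = -5*(-1) = 5)
w(Z, U) = 6*U + 6*U*Z (w(Z, U) = 6*(U + U*Z) = 6*U + 6*U*Z)
w(k, g(1, -3/C(4, -3)))*(-42) = (6*4*(1 + 5))*(-42) = (6*4*6)*(-42) = 144*(-42) = -6048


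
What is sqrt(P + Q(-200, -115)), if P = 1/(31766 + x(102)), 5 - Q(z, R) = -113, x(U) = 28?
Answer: sqrt(119281327242)/31794 ≈ 10.863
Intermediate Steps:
Q(z, R) = 118 (Q(z, R) = 5 - 1*(-113) = 5 + 113 = 118)
P = 1/31794 (P = 1/(31766 + 28) = 1/31794 ≈ 3.1452e-5)
sqrt(P + Q(-200, -115)) = sqrt(1/31794 + 118) = sqrt(3751693/31794) = sqrt(119281327242)/31794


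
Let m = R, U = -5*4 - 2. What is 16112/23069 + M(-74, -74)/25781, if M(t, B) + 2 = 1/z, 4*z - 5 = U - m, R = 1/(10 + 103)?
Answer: 399133964380/571546955329 ≈ 0.69834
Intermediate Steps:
R = 1/113 ≈ 0.0088496
U = -22 (U = -20 - 2 = -22)
m = 1/113 ≈ 0.0088496
z = -961/226 (z = 5/4 + (-22 - 1*1/113)/4 = 5/4 + (-22 - 1/113)/4 = 5/4 + (¼)*(-2487/113) = 5/4 - 2487/452 = -961/226 ≈ -4.2522)
M(t, B) = -2148/961 (M(t, B) = -2 + 1/(-961/226) = -2 - 226/961 = -2148/961)
16112/23069 + M(-74, -74)/25781 = 16112/23069 - 2148/961/25781 = 16112*(1/23069) - 2148/961*1/25781 = 16112/23069 - 2148/24775541 = 399133964380/571546955329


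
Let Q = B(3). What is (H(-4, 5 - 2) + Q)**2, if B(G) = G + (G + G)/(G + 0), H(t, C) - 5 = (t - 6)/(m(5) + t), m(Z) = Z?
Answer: 0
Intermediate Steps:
H(t, C) = 5 + (-6 + t)/(5 + t) (H(t, C) = 5 + (t - 6)/(5 + t) = 5 + (-6 + t)/(5 + t))
B(G) = 2 + G (B(G) = G + (2*G)/G = G + 2 = 2 + G)
Q = 5 (Q = 2 + 3 = 5)
(H(-4, 5 - 2) + Q)**2 = ((19 + 6*(-4))/(5 - 4) + 5)**2 = ((19 - 24)/1 + 5)**2 = (1*(-5) + 5)**2 = (-5 + 5)**2 = 0**2 = 0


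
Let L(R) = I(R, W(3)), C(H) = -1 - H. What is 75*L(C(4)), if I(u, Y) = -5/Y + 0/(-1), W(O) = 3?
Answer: -125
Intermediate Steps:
I(u, Y) = -5/Y (I(u, Y) = -5/Y + 0*(-1) = -5/Y + 0 = -5/Y)
L(R) = -5/3
75*L(C(4)) = 75*(-5/3) = -125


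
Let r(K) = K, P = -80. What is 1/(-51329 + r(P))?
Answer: -1/51409 ≈ -1.9452e-5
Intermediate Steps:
1/(-51329 + r(P)) = 1/(-51329 - 80) = 1/(-51409) = -1/51409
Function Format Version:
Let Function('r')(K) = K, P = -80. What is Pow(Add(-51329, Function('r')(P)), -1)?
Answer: Rational(-1, 51409) ≈ -1.9452e-5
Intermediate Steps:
Pow(Add(-51329, Function('r')(P)), -1) = Pow(Add(-51329, -80), -1) = Pow(-51409, -1) = Rational(-1, 51409)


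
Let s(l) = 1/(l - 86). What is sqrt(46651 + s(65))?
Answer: sqrt(20573070)/21 ≈ 215.99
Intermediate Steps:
s(l) = 1/(-86 + l)
sqrt(46651 + s(65)) = sqrt(46651 + 1/(-86 + 65)) = sqrt(46651 + 1/(-21)) = sqrt(46651 - 1/21) = sqrt(979670/21) = sqrt(20573070)/21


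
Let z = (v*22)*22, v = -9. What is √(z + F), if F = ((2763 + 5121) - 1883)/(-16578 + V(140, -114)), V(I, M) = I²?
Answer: I*√39762965282/3022 ≈ 65.985*I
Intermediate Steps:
z = -4356 (z = -9*22*22 = -198*22 = -4356)
F = 6001/3022 (F = ((2763 + 5121) - 1883)/(-16578 + 140²) = (7884 - 1883)/(-16578 + 19600) = 6001/3022 ≈ 1.9858)
√(z + F) = √(-4356 + 6001/3022) = √(-13157831/3022) = I*√39762965282/3022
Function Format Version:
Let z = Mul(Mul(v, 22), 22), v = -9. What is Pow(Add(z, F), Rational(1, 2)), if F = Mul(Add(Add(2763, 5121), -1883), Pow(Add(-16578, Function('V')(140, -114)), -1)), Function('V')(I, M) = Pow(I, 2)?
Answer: Mul(Rational(1, 3022), I, Pow(39762965282, Rational(1, 2))) ≈ Mul(65.985, I)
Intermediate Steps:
z = -4356 (z = Mul(Mul(-9, 22), 22) = Mul(-198, 22) = -4356)
F = Rational(6001, 3022) (F = Mul(Add(Add(2763, 5121), -1883), Pow(Add(-16578, Pow(140, 2)), -1)) = Mul(Add(7884, -1883), Pow(Add(-16578, 19600), -1)) = Mul(6001, Pow(3022, -1)) = Mul(6001, Rational(1, 3022)) = Rational(6001, 3022) ≈ 1.9858)
Pow(Add(z, F), Rational(1, 2)) = Pow(Add(-4356, Rational(6001, 3022)), Rational(1, 2)) = Pow(Rational(-13157831, 3022), Rational(1, 2)) = Mul(Rational(1, 3022), I, Pow(39762965282, Rational(1, 2)))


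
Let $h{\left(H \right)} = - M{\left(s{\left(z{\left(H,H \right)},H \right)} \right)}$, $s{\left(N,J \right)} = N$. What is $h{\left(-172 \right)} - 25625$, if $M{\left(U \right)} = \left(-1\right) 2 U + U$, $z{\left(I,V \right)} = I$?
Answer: $-25797$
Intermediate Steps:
$M{\left(U \right)} = - U$ ($M{\left(U \right)} = - 2 U + U = - U$)
$h{\left(H \right)} = H$ ($h{\left(H \right)} = - \left(-1\right) H = H$)
$h{\left(-172 \right)} - 25625 = -172 - 25625 = -25797$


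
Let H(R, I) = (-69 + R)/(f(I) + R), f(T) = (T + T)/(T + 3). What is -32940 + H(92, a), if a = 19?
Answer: -33960887/1031 ≈ -32940.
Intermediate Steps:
f(T) = 2*T/(3 + T) (f(T) = (2*T)/(3 + T) = 2*T/(3 + T))
H(R, I) = (-69 + R)/(R + 2*I/(3 + I)) (H(R, I) = (-69 + R)/(2*I/(3 + I) + R) = (-69 + R)/(R + 2*I/(3 + I)))
-32940 + H(92, a) = -32940 + (-69 + 92)*(3 + 19)/(2*19 + 92*(3 + 19)) = -32940 + 23*22/(38 + 92*22) = -32940 + 23*22/(38 + 2024) = -32940 + 23*22/2062 = -32940 + (1/2062)*23*22 = -32940 + 253/1031 = -33960887/1031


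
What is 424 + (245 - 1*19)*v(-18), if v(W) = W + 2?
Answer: -3192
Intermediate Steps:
v(W) = 2 + W
424 + (245 - 1*19)*v(-18) = 424 + (245 - 1*19)*(2 - 18) = 424 + (245 - 19)*(-16) = 424 + 226*(-16) = 424 - 3616 = -3192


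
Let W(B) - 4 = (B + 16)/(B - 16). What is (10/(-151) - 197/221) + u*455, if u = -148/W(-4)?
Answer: -660974057/33371 ≈ -19807.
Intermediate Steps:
W(B) = 4 + (16 + B)/(-16 + B) (W(B) = 4 + (B + 16)/(B - 16) = 4 + (16 + B)/(-16 + B))
u = -740/17 (u = -148*(-16 - 4)/(-48 + 5*(-4)) = -148*(-20/(-48 - 20)) = -148/((-1/20*(-68))) = -148/17/5 = -148*5/17 = -740/17 ≈ -43.529)
(10/(-151) - 197/221) + u*455 = (10/(-151) - 197/221) - 740/17*455 = (10*(-1/151) - 197*1/221) - 336700/17 = (-10/151 - 197/221) - 336700/17 = -31957/33371 - 336700/17 = -660974057/33371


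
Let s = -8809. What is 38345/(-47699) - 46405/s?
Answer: 1875690990/420180491 ≈ 4.4640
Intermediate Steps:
38345/(-47699) - 46405/s = 38345/(-47699) - 46405/(-8809) = 38345*(-1/47699) - 46405*(-1/8809) = -38345/47699 + 46405/8809 = 1875690990/420180491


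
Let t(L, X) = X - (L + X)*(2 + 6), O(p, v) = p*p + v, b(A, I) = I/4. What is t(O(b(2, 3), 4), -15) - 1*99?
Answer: -61/2 ≈ -30.500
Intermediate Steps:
b(A, I) = I/4 (b(A, I) = I*(¼) = I/4)
O(p, v) = v + p² (O(p, v) = p² + v = v + p²)
t(L, X) = -8*L - 7*X (t(L, X) = X - (L + X)*8 = X - (8*L + 8*X) = X + (-8*L - 8*X) = -8*L - 7*X)
t(O(b(2, 3), 4), -15) - 1*99 = (-8*(4 + ((¼)*3)²) - 7*(-15)) - 1*99 = (-8*(4 + (¾)²) + 105) - 99 = (-8*(4 + 9/16) + 105) - 99 = (-8*73/16 + 105) - 99 = (-73/2 + 105) - 99 = 137/2 - 99 = -61/2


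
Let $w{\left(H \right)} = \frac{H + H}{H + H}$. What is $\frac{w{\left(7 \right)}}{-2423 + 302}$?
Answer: $- \frac{1}{2121} \approx -0.00047148$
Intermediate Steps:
$w{\left(H \right)} = 1$ ($w{\left(H \right)} = \frac{2 H}{2 H} = 2 H \frac{1}{2 H} = 1$)
$\frac{w{\left(7 \right)}}{-2423 + 302} = 1 \frac{1}{-2423 + 302} = 1 \frac{1}{-2121} = 1 \left(- \frac{1}{2121}\right) = - \frac{1}{2121}$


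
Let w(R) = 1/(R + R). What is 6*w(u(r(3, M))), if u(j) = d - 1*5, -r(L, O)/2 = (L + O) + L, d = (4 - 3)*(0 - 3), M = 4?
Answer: -3/8 ≈ -0.37500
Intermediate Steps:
d = -3 (d = 1*(-3) = -3)
r(L, O) = -4*L - 2*O (r(L, O) = -2*((L + O) + L) = -2*(O + 2*L) = -4*L - 2*O)
u(j) = -8 (u(j) = -3 - 1*5 = -3 - 5 = -8)
w(R) = 1/(2*R)
6*w(u(r(3, M))) = 6*((½)/(-8)) = 6*((½)*(-⅛)) = 6*(-1/16) = -3/8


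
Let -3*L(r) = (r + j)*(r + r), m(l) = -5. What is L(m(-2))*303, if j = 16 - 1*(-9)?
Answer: 20200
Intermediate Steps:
j = 25 (j = 16 + 9 = 25)
L(r) = -2*r*(25 + r)/3 (L(r) = -(r + 25)*(r + r)/3 = -(25 + r)*2*r/3 = -2*r*(25 + r)/3)
L(m(-2))*303 = -⅔*(-5)*(25 - 5)*303 = -⅔*(-5)*20*303 = (200/3)*303 = 20200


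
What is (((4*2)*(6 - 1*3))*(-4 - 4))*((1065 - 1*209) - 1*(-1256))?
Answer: -405504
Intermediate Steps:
(((4*2)*(6 - 1*3))*(-4 - 4))*((1065 - 1*209) - 1*(-1256)) = ((8*(6 - 3))*(-8))*((1065 - 209) + 1256) = ((8*3)*(-8))*(856 + 1256) = (24*(-8))*2112 = -192*2112 = -405504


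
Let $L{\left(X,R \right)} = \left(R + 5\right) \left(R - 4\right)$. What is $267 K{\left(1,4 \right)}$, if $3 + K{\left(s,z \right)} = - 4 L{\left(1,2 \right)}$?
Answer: $14151$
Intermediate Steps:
$L{\left(X,R \right)} = \left(-4 + R\right) \left(5 + R\right)$ ($L{\left(X,R \right)} = \left(5 + R\right) \left(-4 + R\right) = \left(-4 + R\right) \left(5 + R\right)$)
$K{\left(s,z \right)} = 53$ ($K{\left(s,z \right)} = -3 - 4 \left(-20 + 2 + 2^{2}\right) = -3 - 4 \left(-20 + 2 + 4\right) = -3 - -56 = -3 + 56 = 53$)
$267 K{\left(1,4 \right)} = 267 \cdot 53 = 14151$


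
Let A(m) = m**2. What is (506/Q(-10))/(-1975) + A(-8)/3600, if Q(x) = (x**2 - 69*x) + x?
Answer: 40321/2310750 ≈ 0.017449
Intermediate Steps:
Q(x) = x**2 - 68*x
(506/Q(-10))/(-1975) + A(-8)/3600 = (506/((-10*(-68 - 10))))/(-1975) + (-8)**2/3600 = (506/((-10*(-78))))*(-1/1975) + 64*(1/3600) = (506/780)*(-1/1975) + 4/225 = (506*(1/780))*(-1/1975) + 4/225 = (253/390)*(-1/1975) + 4/225 = -253/770250 + 4/225 = 40321/2310750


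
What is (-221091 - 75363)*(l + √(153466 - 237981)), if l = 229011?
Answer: -67891226994 - 296454*I*√84515 ≈ -6.7891e+10 - 8.6184e+7*I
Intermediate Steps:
(-221091 - 75363)*(l + √(153466 - 237981)) = (-221091 - 75363)*(229011 + √(153466 - 237981)) = -296454*(229011 + √(-84515)) = -296454*(229011 + I*√84515) = -67891226994 - 296454*I*√84515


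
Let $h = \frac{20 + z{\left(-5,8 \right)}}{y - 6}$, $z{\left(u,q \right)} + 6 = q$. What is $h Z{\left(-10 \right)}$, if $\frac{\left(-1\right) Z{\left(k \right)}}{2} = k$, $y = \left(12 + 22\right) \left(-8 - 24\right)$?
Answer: $- \frac{220}{547} \approx -0.40219$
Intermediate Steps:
$y = -1088$ ($y = 34 \left(-32\right) = -1088$)
$z{\left(u,q \right)} = -6 + q$
$Z{\left(k \right)} = - 2 k$
$h = - \frac{11}{547}$ ($h = \frac{20 + \left(-6 + 8\right)}{-1088 - 6} = \frac{20 + 2}{-1094} = 22 \left(- \frac{1}{1094}\right) = - \frac{11}{547} \approx -0.02011$)
$h Z{\left(-10 \right)} = - \frac{11 \left(\left(-2\right) \left(-10\right)\right)}{547} = \left(- \frac{11}{547}\right) 20 = - \frac{220}{547}$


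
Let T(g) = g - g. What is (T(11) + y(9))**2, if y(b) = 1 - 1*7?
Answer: 36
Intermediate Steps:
T(g) = 0
y(b) = -6 (y(b) = 1 - 7 = -6)
(T(11) + y(9))**2 = (0 - 6)**2 = (-6)**2 = 36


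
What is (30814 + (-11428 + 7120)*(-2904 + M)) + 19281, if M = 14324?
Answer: -49147265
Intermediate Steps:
(30814 + (-11428 + 7120)*(-2904 + M)) + 19281 = (30814 + (-11428 + 7120)*(-2904 + 14324)) + 19281 = (30814 - 4308*11420) + 19281 = (30814 - 49197360) + 19281 = -49166546 + 19281 = -49147265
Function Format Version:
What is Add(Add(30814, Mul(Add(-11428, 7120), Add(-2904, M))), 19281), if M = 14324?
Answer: -49147265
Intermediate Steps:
Add(Add(30814, Mul(Add(-11428, 7120), Add(-2904, M))), 19281) = Add(Add(30814, Mul(Add(-11428, 7120), Add(-2904, 14324))), 19281) = Add(Add(30814, Mul(-4308, 11420)), 19281) = Add(Add(30814, -49197360), 19281) = Add(-49166546, 19281) = -49147265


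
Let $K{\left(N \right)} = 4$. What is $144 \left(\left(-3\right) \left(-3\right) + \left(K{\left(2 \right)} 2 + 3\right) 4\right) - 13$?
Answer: $7619$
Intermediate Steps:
$144 \left(\left(-3\right) \left(-3\right) + \left(K{\left(2 \right)} 2 + 3\right) 4\right) - 13 = 144 \left(\left(-3\right) \left(-3\right) + \left(4 \cdot 2 + 3\right) 4\right) - 13 = 144 \left(9 + \left(8 + 3\right) 4\right) - 13 = 144 \left(9 + 11 \cdot 4\right) - 13 = 144 \left(9 + 44\right) - 13 = 144 \cdot 53 - 13 = 7632 - 13 = 7619$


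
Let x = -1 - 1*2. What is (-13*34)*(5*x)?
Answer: 6630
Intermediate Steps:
x = -3 (x = -1 - 2 = -3)
(-13*34)*(5*x) = (-13*34)*(5*(-3)) = -442*(-15) = 6630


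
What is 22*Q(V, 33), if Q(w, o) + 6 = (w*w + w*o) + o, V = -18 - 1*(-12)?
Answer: -2970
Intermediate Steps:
V = -6 (V = -18 + 12 = -6)
Q(w, o) = -6 + o + w² + o*w (Q(w, o) = -6 + ((w*w + w*o) + o) = -6 + ((w² + o*w) + o) = -6 + (o + w² + o*w) = -6 + o + w² + o*w)
22*Q(V, 33) = 22*(-6 + 33 + (-6)² + 33*(-6)) = 22*(-6 + 33 + 36 - 198) = 22*(-135) = -2970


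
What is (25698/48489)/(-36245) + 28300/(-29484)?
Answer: -592113682873/616876815555 ≈ -0.95986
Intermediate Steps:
(25698/48489)/(-36245) + 28300/(-29484) = (25698*(1/48489))*(-1/36245) + 28300*(-1/29484) = (8566/16163)*(-1/36245) - 7075/7371 = -8566/585827935 - 7075/7371 = -592113682873/616876815555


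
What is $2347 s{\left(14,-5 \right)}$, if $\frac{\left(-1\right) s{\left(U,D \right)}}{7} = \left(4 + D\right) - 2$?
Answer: $49287$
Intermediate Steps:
$s{\left(U,D \right)} = -14 - 7 D$ ($s{\left(U,D \right)} = - 7 \left(\left(4 + D\right) - 2\right) = - 7 \left(2 + D\right) = -14 - 7 D$)
$2347 s{\left(14,-5 \right)} = 2347 \left(-14 - -35\right) = 2347 \left(-14 + 35\right) = 2347 \cdot 21 = 49287$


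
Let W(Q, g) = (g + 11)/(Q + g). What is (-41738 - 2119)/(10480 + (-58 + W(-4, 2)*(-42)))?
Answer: -14619/3565 ≈ -4.1007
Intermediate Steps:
W(Q, g) = (11 + g)/(Q + g)
(-41738 - 2119)/(10480 + (-58 + W(-4, 2)*(-42))) = (-41738 - 2119)/(10480 + (-58 + ((11 + 2)/(-4 + 2))*(-42))) = -43857/(10480 + (-58 + (13/(-2))*(-42))) = -43857/(10480 + (-58 - ½*13*(-42))) = -43857/(10480 + (-58 - 13/2*(-42))) = -43857/(10480 + (-58 + 273)) = -43857/(10480 + 215) = -43857/10695 = -43857*1/10695 = -14619/3565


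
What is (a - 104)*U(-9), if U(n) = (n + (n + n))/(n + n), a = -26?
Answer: -195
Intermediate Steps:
U(n) = 3/2 (U(n) = (n + 2*n)/((2*n)) = (3*n)*(1/(2*n)) = 3/2)
(a - 104)*U(-9) = (-26 - 104)*(3/2) = -130*3/2 = -195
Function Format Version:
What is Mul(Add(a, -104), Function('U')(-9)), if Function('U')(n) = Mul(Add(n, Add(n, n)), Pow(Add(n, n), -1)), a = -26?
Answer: -195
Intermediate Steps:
Function('U')(n) = Rational(3, 2) (Function('U')(n) = Mul(Add(n, Mul(2, n)), Pow(Mul(2, n), -1)) = Mul(Mul(3, n), Mul(Rational(1, 2), Pow(n, -1))) = Rational(3, 2))
Mul(Add(a, -104), Function('U')(-9)) = Mul(Add(-26, -104), Rational(3, 2)) = Mul(-130, Rational(3, 2)) = -195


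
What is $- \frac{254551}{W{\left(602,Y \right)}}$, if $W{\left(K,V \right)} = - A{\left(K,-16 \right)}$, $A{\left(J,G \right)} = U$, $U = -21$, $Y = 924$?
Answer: $- \frac{254551}{21} \approx -12121.0$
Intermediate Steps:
$A{\left(J,G \right)} = -21$
$W{\left(K,V \right)} = 21$ ($W{\left(K,V \right)} = \left(-1\right) \left(-21\right) = 21$)
$- \frac{254551}{W{\left(602,Y \right)}} = - \frac{254551}{21}$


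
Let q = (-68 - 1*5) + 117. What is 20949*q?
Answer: 921756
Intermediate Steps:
q = 44 (q = (-68 - 5) + 117 = -73 + 117 = 44)
20949*q = 20949*44 = 921756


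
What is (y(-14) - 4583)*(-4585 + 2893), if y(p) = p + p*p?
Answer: 7446492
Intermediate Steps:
y(p) = p + p²
(y(-14) - 4583)*(-4585 + 2893) = (-14*(1 - 14) - 4583)*(-4585 + 2893) = (-14*(-13) - 4583)*(-1692) = (182 - 4583)*(-1692) = -4401*(-1692) = 7446492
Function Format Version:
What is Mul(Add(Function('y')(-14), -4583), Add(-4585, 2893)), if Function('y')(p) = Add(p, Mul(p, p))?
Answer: 7446492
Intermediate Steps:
Function('y')(p) = Add(p, Pow(p, 2))
Mul(Add(Function('y')(-14), -4583), Add(-4585, 2893)) = Mul(Add(Mul(-14, Add(1, -14)), -4583), Add(-4585, 2893)) = Mul(Add(Mul(-14, -13), -4583), -1692) = Mul(Add(182, -4583), -1692) = Mul(-4401, -1692) = 7446492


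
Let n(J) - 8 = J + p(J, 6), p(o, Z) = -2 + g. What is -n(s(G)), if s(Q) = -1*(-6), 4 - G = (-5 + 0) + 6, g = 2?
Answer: -14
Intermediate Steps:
G = 3 (G = 4 - ((-5 + 0) + 6) = 4 - (-5 + 6) = 4 - 1*1 = 4 - 1 = 3)
s(Q) = 6
p(o, Z) = 0 (p(o, Z) = -2 + 2 = 0)
n(J) = 8 + J (n(J) = 8 + (J + 0) = 8 + J)
-n(s(G)) = -(8 + 6) = -1*14 = -14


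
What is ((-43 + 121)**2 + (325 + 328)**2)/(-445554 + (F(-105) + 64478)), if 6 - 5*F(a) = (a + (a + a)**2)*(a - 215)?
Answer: 2162465/12173026 ≈ 0.17764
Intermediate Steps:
F(a) = 6/5 - (-215 + a)*(a + 4*a**2)/5 (F(a) = 6/5 - (a + (a + a)**2)*(a - 215)/5 = 6/5 - (a + (2*a)**2)*(-215 + a)/5 = 6/5 - (a + 4*a**2)*(-215 + a)/5 = 6/5 - (-215 + a)*(a + 4*a**2)/5)
((-43 + 121)**2 + (325 + 328)**2)/(-445554 + (F(-105) + 64478)) = ((-43 + 121)**2 + (325 + 328)**2)/(-445554 + ((6/5 + 43*(-105) - 4/5*(-105)**3 + (859/5)*(-105)**2) + 64478)) = (78**2 + 653**2)/(-445554 + ((6/5 - 4515 - 4/5*(-1157625) + (859/5)*11025) + 64478)) = (6084 + 426409)/(-445554 + ((6/5 - 4515 + 926100 + 1894095) + 64478)) = 432493/(-445554 + (14078406/5 + 64478)) = 432493/(-445554 + 14400796/5) = 432493/(12173026/5) = 432493*(5/12173026) = 2162465/12173026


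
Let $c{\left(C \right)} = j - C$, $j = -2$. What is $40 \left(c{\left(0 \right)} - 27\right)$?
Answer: $-1160$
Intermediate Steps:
$c{\left(C \right)} = -2 - C$
$40 \left(c{\left(0 \right)} - 27\right) = 40 \left(\left(-2 - 0\right) - 27\right) = 40 \left(\left(-2 + 0\right) - 27\right) = 40 \left(-2 - 27\right) = 40 \left(-29\right) = -1160$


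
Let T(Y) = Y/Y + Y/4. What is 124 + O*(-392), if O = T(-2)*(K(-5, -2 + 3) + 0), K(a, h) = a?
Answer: 1104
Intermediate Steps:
T(Y) = 1 + Y/4 (T(Y) = 1 + Y*(1/4) = 1 + Y/4)
O = -5/2 (O = (1 + (1/4)*(-2))*(-5 + 0) = (1 - 1/2)*(-5) = (1/2)*(-5) = -5/2 ≈ -2.5000)
124 + O*(-392) = 124 - 5/2*(-392) = 124 + 980 = 1104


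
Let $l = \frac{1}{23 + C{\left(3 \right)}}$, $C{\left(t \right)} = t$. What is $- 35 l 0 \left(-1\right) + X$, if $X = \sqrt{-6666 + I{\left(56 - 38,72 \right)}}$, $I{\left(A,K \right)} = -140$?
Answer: $i \sqrt{6806} \approx 82.499 i$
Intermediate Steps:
$X = i \sqrt{6806}$ ($X = \sqrt{-6666 - 140} = \sqrt{-6806} = i \sqrt{6806} \approx 82.499 i$)
$l = \frac{1}{26}$ ($l = \frac{1}{23 + 3} = \frac{1}{26} \approx 0.038462$)
$- 35 l 0 \left(-1\right) + X = \left(-35\right) \frac{1}{26} \cdot 0 \left(-1\right) + i \sqrt{6806} = \left(- \frac{35}{26}\right) 0 + i \sqrt{6806} = 0 + i \sqrt{6806} = i \sqrt{6806}$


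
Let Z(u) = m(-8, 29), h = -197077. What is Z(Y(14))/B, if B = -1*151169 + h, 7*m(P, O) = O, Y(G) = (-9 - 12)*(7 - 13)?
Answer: -29/2437722 ≈ -1.1896e-5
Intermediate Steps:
Y(G) = 126 (Y(G) = -21*(-6) = 126)
m(P, O) = O/7
Z(u) = 29/7 (Z(u) = (⅐)*29 = 29/7)
B = -348246 (B = -1*151169 - 197077 = -151169 - 197077 = -348246)
Z(Y(14))/B = (29/7)/(-348246) = (29/7)*(-1/348246) = -29/2437722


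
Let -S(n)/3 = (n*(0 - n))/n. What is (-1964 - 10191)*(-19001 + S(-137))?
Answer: 235952860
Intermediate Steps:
S(n) = 3*n (S(n) = -3*n*(0 - n)/n = -3*n*(-n)/n = -3*(-n²)/n = -(-3)*n = 3*n)
(-1964 - 10191)*(-19001 + S(-137)) = (-1964 - 10191)*(-19001 + 3*(-137)) = -12155*(-19001 - 411) = -12155*(-19412) = 235952860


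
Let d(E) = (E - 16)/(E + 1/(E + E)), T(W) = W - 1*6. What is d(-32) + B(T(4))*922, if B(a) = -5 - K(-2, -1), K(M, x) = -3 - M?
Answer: -2517880/683 ≈ -3686.5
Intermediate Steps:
T(W) = -6 + W (T(W) = W - 6 = -6 + W)
B(a) = -4 (B(a) = -5 - (-3 - 1*(-2)) = -5 - (-3 + 2) = -5 - 1*(-1) = -5 + 1 = -4)
d(E) = (-16 + E)/(E + 1/(2*E))
d(-32) + B(T(4))*922 = 2*(-32)*(-16 - 32)/(1 + 2*(-32)²) - 4*922 = 2*(-32)*(-48)/(1 + 2*1024) - 3688 = 2*(-32)*(-48)/(1 + 2048) - 3688 = 2*(-32)*(-48)/2049 - 3688 = 2*(-32)*(1/2049)*(-48) - 3688 = 1024/683 - 3688 = -2517880/683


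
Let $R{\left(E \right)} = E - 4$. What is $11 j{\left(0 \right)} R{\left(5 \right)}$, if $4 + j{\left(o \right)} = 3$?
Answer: $-11$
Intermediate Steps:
$j{\left(o \right)} = -1$ ($j{\left(o \right)} = -4 + 3 = -1$)
$R{\left(E \right)} = -4 + E$
$11 j{\left(0 \right)} R{\left(5 \right)} = 11 \left(-1\right) \left(-4 + 5\right) = \left(-11\right) 1 = -11$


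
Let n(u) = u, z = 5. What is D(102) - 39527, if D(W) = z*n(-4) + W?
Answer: -39445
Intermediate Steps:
D(W) = -20 + W (D(W) = 5*(-4) + W = -20 + W)
D(102) - 39527 = (-20 + 102) - 39527 = 82 - 39527 = -39445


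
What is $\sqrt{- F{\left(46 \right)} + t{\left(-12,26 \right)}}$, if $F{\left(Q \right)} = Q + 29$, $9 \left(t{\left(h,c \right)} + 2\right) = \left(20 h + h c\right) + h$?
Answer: $\frac{i \sqrt{1257}}{3} \approx 11.818 i$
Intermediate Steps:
$t{\left(h,c \right)} = -2 + \frac{7 h}{3} + \frac{c h}{9}$ ($t{\left(h,c \right)} = -2 + \frac{\left(20 h + h c\right) + h}{9} = -2 + \frac{\left(20 h + c h\right) + h}{9} = -2 + \frac{21 h + c h}{9} = -2 + \left(\frac{7 h}{3} + \frac{c h}{9}\right) = -2 + \frac{7 h}{3} + \frac{c h}{9}$)
$F{\left(Q \right)} = 29 + Q$
$\sqrt{- F{\left(46 \right)} + t{\left(-12,26 \right)}} = \sqrt{- (29 + 46) + \left(-2 + \frac{7}{3} \left(-12\right) + \frac{1}{9} \cdot 26 \left(-12\right)\right)} = \sqrt{\left(-1\right) 75 - \frac{194}{3}} = \sqrt{-75 - \frac{194}{3}} = \sqrt{- \frac{419}{3}} = \frac{i \sqrt{1257}}{3}$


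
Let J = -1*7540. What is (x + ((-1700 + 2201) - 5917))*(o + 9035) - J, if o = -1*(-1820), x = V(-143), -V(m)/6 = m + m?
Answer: -40155960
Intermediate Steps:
V(m) = -12*m (V(m) = -6*(m + m) = -12*m)
x = 1716 (x = -12*(-143) = 1716)
o = 1820
J = -7540
(x + ((-1700 + 2201) - 5917))*(o + 9035) - J = (1716 + ((-1700 + 2201) - 5917))*(1820 + 9035) - 1*(-7540) = (1716 + (501 - 5917))*10855 + 7540 = (1716 - 5416)*10855 + 7540 = -3700*10855 + 7540 = -40163500 + 7540 = -40155960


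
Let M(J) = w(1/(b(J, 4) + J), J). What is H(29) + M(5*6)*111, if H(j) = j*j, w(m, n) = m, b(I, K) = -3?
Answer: 7606/9 ≈ 845.11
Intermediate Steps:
H(j) = j**2
M(J) = 1/(-3 + J)
H(29) + M(5*6)*111 = 29**2 + 111/(-3 + 5*6) = 841 + 111/(-3 + 30) = 841 + 111/27 = 841 + (1/27)*111 = 841 + 37/9 = 7606/9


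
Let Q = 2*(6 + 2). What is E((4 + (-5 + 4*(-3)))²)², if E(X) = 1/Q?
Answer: 1/256 ≈ 0.0039063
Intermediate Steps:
Q = 16 (Q = 2*8 = 16)
E(X) = 1/16
E((4 + (-5 + 4*(-3)))²)² = (1/16)² = 1/256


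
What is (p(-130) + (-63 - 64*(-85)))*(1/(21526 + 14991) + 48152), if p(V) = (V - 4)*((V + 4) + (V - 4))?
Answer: 70716228948945/36517 ≈ 1.9365e+9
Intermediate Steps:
p(V) = 2*V*(-4 + V) (p(V) = (-4 + V)*((4 + V) + (-4 + V)) = (-4 + V)*(2*V) = 2*V*(-4 + V))
(p(-130) + (-63 - 64*(-85)))*(1/(21526 + 14991) + 48152) = (2*(-130)*(-4 - 130) + (-63 - 64*(-85)))*(1/(21526 + 14991) + 48152) = (2*(-130)*(-134) + (-63 + 5440))*(1/36517 + 48152) = (34840 + 5377)*(1/36517 + 48152) = 40217*(1758366585/36517) = 70716228948945/36517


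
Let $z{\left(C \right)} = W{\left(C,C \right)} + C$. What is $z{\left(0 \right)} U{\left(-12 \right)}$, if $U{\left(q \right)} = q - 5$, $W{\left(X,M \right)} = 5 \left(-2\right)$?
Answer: $170$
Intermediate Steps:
$W{\left(X,M \right)} = -10$
$U{\left(q \right)} = -5 + q$ ($U{\left(q \right)} = q - 5 = -5 + q$)
$z{\left(C \right)} = -10 + C$
$z{\left(0 \right)} U{\left(-12 \right)} = \left(-10 + 0\right) \left(-5 - 12\right) = \left(-10\right) \left(-17\right) = 170$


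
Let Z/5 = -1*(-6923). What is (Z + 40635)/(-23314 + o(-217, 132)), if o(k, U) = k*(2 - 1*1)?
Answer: -75250/23531 ≈ -3.1979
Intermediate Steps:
Z = 34615 (Z = 5*(-1*(-6923)) = 5*6923 = 34615)
o(k, U) = k (o(k, U) = k*(2 - 1) = k*1 = k)
(Z + 40635)/(-23314 + o(-217, 132)) = (34615 + 40635)/(-23314 - 217) = 75250/(-23531) = 75250*(-1/23531) = -75250/23531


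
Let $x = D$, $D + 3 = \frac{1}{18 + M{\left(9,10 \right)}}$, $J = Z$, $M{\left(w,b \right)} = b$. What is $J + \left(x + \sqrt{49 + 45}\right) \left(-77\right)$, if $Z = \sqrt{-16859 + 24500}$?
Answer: $\frac{913}{4} - 77 \sqrt{94} + 3 \sqrt{849} \approx -430.88$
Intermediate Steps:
$Z = 3 \sqrt{849}$ ($Z = \sqrt{7641} = 3 \sqrt{849} \approx 87.413$)
$J = 3 \sqrt{849} \approx 87.413$
$D = - \frac{83}{28}$ ($D = -3 + \frac{1}{18 + 10} = -3 + \frac{1}{28} = - \frac{83}{28} \approx -2.9643$)
$x = - \frac{83}{28} \approx -2.9643$
$J + \left(x + \sqrt{49 + 45}\right) \left(-77\right) = 3 \sqrt{849} + \left(- \frac{83}{28} + \sqrt{49 + 45}\right) \left(-77\right) = 3 \sqrt{849} + \left(- \frac{83}{28} + \sqrt{94}\right) \left(-77\right) = 3 \sqrt{849} + \left(\frac{913}{4} - 77 \sqrt{94}\right) = \frac{913}{4} - 77 \sqrt{94} + 3 \sqrt{849}$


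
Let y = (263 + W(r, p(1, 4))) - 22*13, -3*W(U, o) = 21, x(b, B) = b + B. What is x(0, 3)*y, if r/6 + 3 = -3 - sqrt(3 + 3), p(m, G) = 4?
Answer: -90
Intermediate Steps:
x(b, B) = B + b
r = -36 - 6*sqrt(6) (r = -18 + 6*(-3 - sqrt(3 + 3)) = -18 + 6*(-3 - sqrt(6)) = -18 + (-18 - 6*sqrt(6)) = -36 - 6*sqrt(6) ≈ -50.697)
W(U, o) = -7 (W(U, o) = -1/3*21 = -7)
y = -30 (y = (263 - 7) - 22*13 = 256 - 286 = -30)
x(0, 3)*y = (3 + 0)*(-30) = 3*(-30) = -90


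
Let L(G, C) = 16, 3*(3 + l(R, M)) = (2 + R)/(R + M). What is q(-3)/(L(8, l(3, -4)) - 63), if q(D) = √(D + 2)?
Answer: -I/47 ≈ -0.021277*I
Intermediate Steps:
l(R, M) = -3 + (2 + R)/(3*(M + R)) (l(R, M) = -3 + ((2 + R)/(R + M))/3 = -3 + ((2 + R)/(M + R))/3 = -3 + (2 + R)/(3*(M + R)))
q(D) = √(2 + D)
q(-3)/(L(8, l(3, -4)) - 63) = √(2 - 3)/(16 - 63) = √(-1)/(-47) = I*(-1/47) = -I/47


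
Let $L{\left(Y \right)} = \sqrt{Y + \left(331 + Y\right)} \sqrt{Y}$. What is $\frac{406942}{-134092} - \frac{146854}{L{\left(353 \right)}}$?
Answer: $- \frac{203471}{67046} - \frac{146854 \sqrt{366061}}{366061} \approx -245.76$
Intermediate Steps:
$L{\left(Y \right)} = \sqrt{Y} \sqrt{331 + 2 Y}$ ($L{\left(Y \right)} = \sqrt{331 + 2 Y} \sqrt{Y} = \sqrt{Y} \sqrt{331 + 2 Y}$)
$\frac{406942}{-134092} - \frac{146854}{L{\left(353 \right)}} = \frac{406942}{-134092} - \frac{146854}{\sqrt{353} \sqrt{331 + 2 \cdot 353}} = 406942 \left(- \frac{1}{134092}\right) - \frac{146854}{\sqrt{353} \sqrt{331 + 706}} = - \frac{203471}{67046} - \frac{146854}{\sqrt{353} \sqrt{1037}} = - \frac{203471}{67046} - \frac{146854}{\sqrt{366061}} = - \frac{203471}{67046} - 146854 \frac{\sqrt{366061}}{366061} = - \frac{203471}{67046} - \frac{146854 \sqrt{366061}}{366061}$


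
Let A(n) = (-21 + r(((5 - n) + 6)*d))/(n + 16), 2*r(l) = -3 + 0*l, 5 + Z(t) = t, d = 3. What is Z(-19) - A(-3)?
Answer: -579/26 ≈ -22.269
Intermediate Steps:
Z(t) = -5 + t
r(l) = -3/2 (r(l) = (-3 + 0*l)/2 = (-3 + 0)/2 = (1/2)*(-3) = -3/2)
A(n) = -45/(2*(16 + n)) (A(n) = (-21 - 3/2)/(n + 16) = -45/(2*(16 + n)))
Z(-19) - A(-3) = (-5 - 19) - (-45)/(32 + 2*(-3)) = -24 - (-45)/(32 - 6) = -24 - (-45)/26 = -24 - 1*(-45/26) = -24 + 45/26 = -579/26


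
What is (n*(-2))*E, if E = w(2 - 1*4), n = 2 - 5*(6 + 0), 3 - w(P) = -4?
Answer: 392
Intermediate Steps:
w(P) = 7 (w(P) = 3 - 1*(-4) = 3 + 4 = 7)
n = -28 (n = 2 - 5*6 = 2 - 30 = -28)
E = 7
(n*(-2))*E = -28*(-2)*7 = 56*7 = 392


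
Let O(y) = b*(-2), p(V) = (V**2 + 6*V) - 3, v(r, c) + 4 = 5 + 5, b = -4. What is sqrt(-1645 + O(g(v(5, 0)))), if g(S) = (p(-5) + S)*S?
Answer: I*sqrt(1637) ≈ 40.46*I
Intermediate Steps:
v(r, c) = 6 (v(r, c) = -4 + (5 + 5) = -4 + 10 = 6)
p(V) = -3 + V**2 + 6*V
g(S) = S*(-8 + S) (g(S) = ((-3 + (-5)**2 + 6*(-5)) + S)*S = ((-3 + 25 - 30) + S)*S = (-8 + S)*S = S*(-8 + S))
O(y) = 8 (O(y) = -4*(-2) = 8)
sqrt(-1645 + O(g(v(5, 0)))) = sqrt(-1645 + 8) = sqrt(-1637) = I*sqrt(1637)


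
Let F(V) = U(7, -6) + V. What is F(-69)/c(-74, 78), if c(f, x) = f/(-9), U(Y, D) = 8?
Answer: -549/74 ≈ -7.4189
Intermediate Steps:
c(f, x) = -f/9 (c(f, x) = f*(-⅑) = -f/9)
F(V) = 8 + V
F(-69)/c(-74, 78) = (8 - 69)/((-⅑*(-74))) = -61/74/9 = -61*9/74 = -549/74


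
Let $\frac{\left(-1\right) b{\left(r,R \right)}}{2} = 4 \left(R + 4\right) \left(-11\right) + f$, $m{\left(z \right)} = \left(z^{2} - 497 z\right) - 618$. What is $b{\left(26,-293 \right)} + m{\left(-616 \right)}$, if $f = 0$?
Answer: $659558$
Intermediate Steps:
$m{\left(z \right)} = -618 + z^{2} - 497 z$
$b{\left(r,R \right)} = 352 + 88 R$ ($b{\left(r,R \right)} = - 2 \left(4 \left(R + 4\right) \left(-11\right) + 0\right) = - 2 \left(4 \left(4 + R\right) \left(-11\right) + 0\right) = - 2 \left(\left(16 + 4 R\right) \left(-11\right) + 0\right) = - 2 \left(\left(-176 - 44 R\right) + 0\right) = - 2 \left(-176 - 44 R\right) = 352 + 88 R$)
$b{\left(26,-293 \right)} + m{\left(-616 \right)} = \left(352 + 88 \left(-293\right)\right) - \left(-305534 - 379456\right) = \left(352 - 25784\right) + \left(-618 + 379456 + 306152\right) = -25432 + 684990 = 659558$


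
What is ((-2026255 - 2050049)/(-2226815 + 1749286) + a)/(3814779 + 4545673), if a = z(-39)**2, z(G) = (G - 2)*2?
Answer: 803745325/998089570777 ≈ 0.00080528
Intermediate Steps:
z(G) = -4 + 2*G (z(G) = (-2 + G)*2 = -4 + 2*G)
a = 6724 (a = (-4 + 2*(-39))**2 = (-4 - 78)**2 = (-82)**2 = 6724)
((-2026255 - 2050049)/(-2226815 + 1749286) + a)/(3814779 + 4545673) = ((-2026255 - 2050049)/(-2226815 + 1749286) + 6724)/(3814779 + 4545673) = (-4076304/(-477529) + 6724)/8360452 = (-4076304*(-1/477529) + 6724)*(1/8360452) = (4076304/477529 + 6724)*(1/8360452) = (3214981300/477529)*(1/8360452) = 803745325/998089570777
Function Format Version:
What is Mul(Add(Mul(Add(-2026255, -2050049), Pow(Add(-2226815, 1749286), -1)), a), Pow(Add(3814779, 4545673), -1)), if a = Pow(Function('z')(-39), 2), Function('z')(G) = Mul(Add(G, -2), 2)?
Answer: Rational(803745325, 998089570777) ≈ 0.00080528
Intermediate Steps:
Function('z')(G) = Add(-4, Mul(2, G)) (Function('z')(G) = Mul(Add(-2, G), 2) = Add(-4, Mul(2, G)))
a = 6724 (a = Pow(Add(-4, Mul(2, -39)), 2) = Pow(Add(-4, -78), 2) = Pow(-82, 2) = 6724)
Mul(Add(Mul(Add(-2026255, -2050049), Pow(Add(-2226815, 1749286), -1)), a), Pow(Add(3814779, 4545673), -1)) = Mul(Add(Mul(Add(-2026255, -2050049), Pow(Add(-2226815, 1749286), -1)), 6724), Pow(Add(3814779, 4545673), -1)) = Mul(Add(Mul(-4076304, Pow(-477529, -1)), 6724), Pow(8360452, -1)) = Mul(Add(Mul(-4076304, Rational(-1, 477529)), 6724), Rational(1, 8360452)) = Mul(Add(Rational(4076304, 477529), 6724), Rational(1, 8360452)) = Mul(Rational(3214981300, 477529), Rational(1, 8360452)) = Rational(803745325, 998089570777)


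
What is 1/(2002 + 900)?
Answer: 1/2902 ≈ 0.00034459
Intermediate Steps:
1/(2002 + 900) = 1/2902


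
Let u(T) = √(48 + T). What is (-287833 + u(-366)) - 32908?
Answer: -320741 + I*√318 ≈ -3.2074e+5 + 17.833*I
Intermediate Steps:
(-287833 + u(-366)) - 32908 = (-287833 + √(48 - 366)) - 32908 = (-287833 + √(-318)) - 32908 = (-287833 + I*√318) - 32908 = -320741 + I*√318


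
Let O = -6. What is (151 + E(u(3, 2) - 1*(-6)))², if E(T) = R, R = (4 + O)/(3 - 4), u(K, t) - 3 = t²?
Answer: 23409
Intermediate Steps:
u(K, t) = 3 + t²
R = 2 (R = (4 - 6)/(3 - 4) = -2/(-1) = -2*(-1) = 2)
E(T) = 2
(151 + E(u(3, 2) - 1*(-6)))² = (151 + 2)² = 153² = 23409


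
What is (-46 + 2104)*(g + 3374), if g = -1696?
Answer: 3453324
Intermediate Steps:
(-46 + 2104)*(g + 3374) = (-46 + 2104)*(-1696 + 3374) = 2058*1678 = 3453324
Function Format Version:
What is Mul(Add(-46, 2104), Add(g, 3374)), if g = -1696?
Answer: 3453324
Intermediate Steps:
Mul(Add(-46, 2104), Add(g, 3374)) = Mul(Add(-46, 2104), Add(-1696, 3374)) = Mul(2058, 1678) = 3453324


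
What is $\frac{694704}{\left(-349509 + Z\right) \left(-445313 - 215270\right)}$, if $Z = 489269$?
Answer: $- \frac{43419}{5770192505} \approx -7.5247 \cdot 10^{-6}$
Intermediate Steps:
$\frac{694704}{\left(-349509 + Z\right) \left(-445313 - 215270\right)} = \frac{694704}{\left(-349509 + 489269\right) \left(-445313 - 215270\right)} = \frac{694704}{139760 \left(-660583\right)} = \frac{694704}{-92323080080} = 694704 \left(- \frac{1}{92323080080}\right) = - \frac{43419}{5770192505}$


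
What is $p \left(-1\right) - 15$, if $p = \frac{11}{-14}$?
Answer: $- \frac{199}{14} \approx -14.214$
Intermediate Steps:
$p = - \frac{11}{14}$ ($p = 11 \left(- \frac{1}{14}\right) = - \frac{11}{14} \approx -0.78571$)
$p \left(-1\right) - 15 = \left(- \frac{11}{14}\right) \left(-1\right) - 15 = \frac{11}{14} - 15 = - \frac{199}{14}$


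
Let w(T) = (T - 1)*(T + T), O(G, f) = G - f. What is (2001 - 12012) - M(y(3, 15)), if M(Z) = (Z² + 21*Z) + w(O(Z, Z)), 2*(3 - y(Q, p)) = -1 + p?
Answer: -9943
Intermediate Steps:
w(T) = 2*T*(-1 + T) (w(T) = (-1 + T)*(2*T) = 2*T*(-1 + T))
y(Q, p) = 7/2 - p/2 (y(Q, p) = 3 - (-1 + p)/2 = 3 + (½ - p/2) = 7/2 - p/2)
M(Z) = Z² + 21*Z (M(Z) = (Z² + 21*Z) + 2*(Z - Z)*(-1 + (Z - Z)) = (Z² + 21*Z) + 2*0*(-1 + 0) = (Z² + 21*Z) + 2*0*(-1) = (Z² + 21*Z) + 0 = Z² + 21*Z)
(2001 - 12012) - M(y(3, 15)) = (2001 - 12012) - (7/2 - ½*15)*(21 + (7/2 - ½*15)) = -10011 - (7/2 - 15/2)*(21 + (7/2 - 15/2)) = -10011 - (-4)*(21 - 4) = -10011 - (-4)*17 = -10011 - 1*(-68) = -10011 + 68 = -9943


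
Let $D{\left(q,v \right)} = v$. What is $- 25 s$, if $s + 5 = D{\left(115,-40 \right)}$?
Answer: $1125$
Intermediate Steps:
$s = -45$ ($s = -5 - 40 = -45$)
$- 25 s = \left(-25\right) \left(-45\right) = 1125$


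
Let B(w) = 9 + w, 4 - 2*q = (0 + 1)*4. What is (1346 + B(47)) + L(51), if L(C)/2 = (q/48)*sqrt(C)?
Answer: 1402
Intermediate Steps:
q = 0 (q = 2 - (0 + 1)*4/2 = 2 - 4/2 = 2 - 1/2*4 = 2 - 2 = 0)
L(C) = 0 (L(C) = 2*((0/48)*sqrt(C)) = 2*((0*(1/48))*sqrt(C)) = 2*(0*sqrt(C)) = 2*0 = 0)
(1346 + B(47)) + L(51) = (1346 + (9 + 47)) + 0 = (1346 + 56) + 0 = 1402 + 0 = 1402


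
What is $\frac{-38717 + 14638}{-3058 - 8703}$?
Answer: $\frac{24079}{11761} \approx 2.0474$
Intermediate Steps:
$\frac{-38717 + 14638}{-3058 - 8703} = - \frac{24079}{-11761} = \left(-24079\right) \left(- \frac{1}{11761}\right) = \frac{24079}{11761}$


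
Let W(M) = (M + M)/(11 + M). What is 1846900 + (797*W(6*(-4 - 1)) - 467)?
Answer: 35130047/19 ≈ 1.8490e+6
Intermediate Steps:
W(M) = 2*M/(11 + M) (W(M) = (2*M)/(11 + M) = 2*M/(11 + M))
1846900 + (797*W(6*(-4 - 1)) - 467) = 1846900 + (797*(2*(6*(-4 - 1))/(11 + 6*(-4 - 1))) - 467) = 1846900 + (797*(2*(6*(-5))/(11 + 6*(-5))) - 467) = 1846900 + (797*(2*(-30)/(11 - 30)) - 467) = 1846900 + (797*(2*(-30)/(-19)) - 467) = 1846900 + (797*(2*(-30)*(-1/19)) - 467) = 1846900 + (797*(60/19) - 467) = 1846900 + (47820/19 - 467) = 1846900 + 38947/19 = 35130047/19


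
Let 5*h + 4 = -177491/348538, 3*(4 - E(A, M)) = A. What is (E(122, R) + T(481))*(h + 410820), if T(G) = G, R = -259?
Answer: 318111711810427/1742690 ≈ 1.8254e+8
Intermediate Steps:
E(A, M) = 4 - A/3
h = -1571643/1742690 (h = -⅘ + (-177491/348538)/5 = -⅘ + (-177491*1/348538)/5 = -⅘ + (⅕)*(-177491/348538) = -⅘ - 177491/1742690 = -1571643/1742690 ≈ -0.90185)
(E(122, R) + T(481))*(h + 410820) = ((4 - ⅓*122) + 481)*(-1571643/1742690 + 410820) = ((4 - 122/3) + 481)*(715930334157/1742690) = (-110/3 + 481)*(715930334157/1742690) = (1333/3)*(715930334157/1742690) = 318111711810427/1742690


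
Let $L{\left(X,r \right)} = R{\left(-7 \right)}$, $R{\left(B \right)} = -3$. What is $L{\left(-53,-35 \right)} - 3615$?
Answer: $-3618$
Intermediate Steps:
$L{\left(X,r \right)} = -3$
$L{\left(-53,-35 \right)} - 3615 = -3 - 3615 = -3618$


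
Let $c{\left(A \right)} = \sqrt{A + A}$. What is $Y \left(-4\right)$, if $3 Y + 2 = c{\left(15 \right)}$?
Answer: $\frac{8}{3} - \frac{4 \sqrt{30}}{3} \approx -4.6363$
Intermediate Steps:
$c{\left(A \right)} = \sqrt{2} \sqrt{A}$ ($c{\left(A \right)} = \sqrt{2 A} = \sqrt{2} \sqrt{A}$)
$Y = - \frac{2}{3} + \frac{\sqrt{30}}{3}$ ($Y = - \frac{2}{3} + \frac{\sqrt{2} \sqrt{15}}{3} = - \frac{2}{3} + \frac{\sqrt{30}}{3} \approx 1.1591$)
$Y \left(-4\right) = \left(- \frac{2}{3} + \frac{\sqrt{30}}{3}\right) \left(-4\right) = \frac{8}{3} - \frac{4 \sqrt{30}}{3}$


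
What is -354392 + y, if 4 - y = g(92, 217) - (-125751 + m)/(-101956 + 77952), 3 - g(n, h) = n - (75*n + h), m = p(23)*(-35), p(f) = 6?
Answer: -8675303703/24004 ≈ -3.6141e+5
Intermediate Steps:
m = -210 (m = 6*(-35) = -210)
g(n, h) = 3 + h + 74*n (g(n, h) = 3 - (n - (75*n + h)) = 3 - (n - (h + 75*n)) = 3 - (n + (-h - 75*n)) = 3 - (-h - 74*n) = 3 + (h + 74*n) = 3 + h + 74*n)
y = -168478135/24004 (y = 4 - ((3 + 217 + 74*92) - (-125751 - 210)/(-101956 + 77952)) = 4 - ((3 + 217 + 6808) - (-125961)/(-24004)) = 4 - (7028 - (-125961)*(-1)/24004) = 4 - (7028 - 1*125961/24004) = 4 - (7028 - 125961/24004) = 4 - 1*168574151/24004 = 4 - 168574151/24004 = -168478135/24004 ≈ -7018.8)
-354392 + y = -354392 - 168478135/24004 = -8675303703/24004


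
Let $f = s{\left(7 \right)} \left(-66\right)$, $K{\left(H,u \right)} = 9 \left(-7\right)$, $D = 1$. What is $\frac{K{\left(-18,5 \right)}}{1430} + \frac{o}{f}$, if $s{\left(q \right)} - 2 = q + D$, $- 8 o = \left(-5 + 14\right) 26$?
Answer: $\frac{3}{11440} \approx 0.00026224$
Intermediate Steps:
$K{\left(H,u \right)} = -63$
$o = - \frac{117}{4}$ ($o = - \frac{\left(-5 + 14\right) 26}{8} = - \frac{9 \cdot 26}{8} = \left(- \frac{1}{8}\right) 234 = - \frac{117}{4} \approx -29.25$)
$s{\left(q \right)} = 3 + q$ ($s{\left(q \right)} = 2 + \left(q + 1\right) = 2 + \left(1 + q\right) = 3 + q$)
$f = -660$ ($f = \left(3 + 7\right) \left(-66\right) = 10 \left(-66\right) = -660$)
$\frac{K{\left(-18,5 \right)}}{1430} + \frac{o}{f} = - \frac{63}{1430} - \frac{117}{4 \left(-660\right)} = \left(-63\right) \frac{1}{1430} - - \frac{39}{880} = - \frac{63}{1430} + \frac{39}{880} = \frac{3}{11440}$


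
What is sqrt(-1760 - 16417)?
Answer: I*sqrt(18177) ≈ 134.82*I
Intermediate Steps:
sqrt(-1760 - 16417) = sqrt(-18177) = I*sqrt(18177)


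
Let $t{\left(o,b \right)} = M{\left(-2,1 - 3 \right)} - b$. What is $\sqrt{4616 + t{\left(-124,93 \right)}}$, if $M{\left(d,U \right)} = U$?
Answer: $\sqrt{4521} \approx 67.238$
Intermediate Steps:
$t{\left(o,b \right)} = -2 - b$ ($t{\left(o,b \right)} = \left(1 - 3\right) - b = -2 - b$)
$\sqrt{4616 + t{\left(-124,93 \right)}} = \sqrt{4616 - 95} = \sqrt{4521}$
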